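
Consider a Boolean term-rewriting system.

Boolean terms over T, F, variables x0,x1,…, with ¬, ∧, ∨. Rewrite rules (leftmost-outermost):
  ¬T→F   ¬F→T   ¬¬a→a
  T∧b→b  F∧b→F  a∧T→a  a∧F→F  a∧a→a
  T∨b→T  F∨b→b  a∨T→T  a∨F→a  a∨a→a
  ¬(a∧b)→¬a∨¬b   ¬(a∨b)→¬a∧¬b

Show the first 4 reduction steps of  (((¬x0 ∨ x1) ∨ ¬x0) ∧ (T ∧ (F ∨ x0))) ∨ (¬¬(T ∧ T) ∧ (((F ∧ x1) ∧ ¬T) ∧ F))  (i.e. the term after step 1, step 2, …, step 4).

Answer: after 4 steps: (((¬x0 ∨ x1) ∨ ¬x0) ∧ x0) ∨ (T ∧ (((F ∧ x1) ∧ ¬T) ∧ F))

Reduction:
  start: (((¬x0 ∨ x1) ∨ ¬x0) ∧ (T ∧ (F ∨ x0))) ∨ (¬¬(T ∧ T) ∧ (((F ∧ x1) ∧ ¬T) ∧ F))
  step 1: (((¬x0 ∨ x1) ∨ ¬x0) ∧ (F ∨ x0)) ∨ (¬¬(T ∧ T) ∧ (((F ∧ x1) ∧ ¬T) ∧ F))
  step 2: (((¬x0 ∨ x1) ∨ ¬x0) ∧ x0) ∨ (¬¬(T ∧ T) ∧ (((F ∧ x1) ∧ ¬T) ∧ F))
  step 3: (((¬x0 ∨ x1) ∨ ¬x0) ∧ x0) ∨ ((T ∧ T) ∧ (((F ∧ x1) ∧ ¬T) ∧ F))
  step 4: (((¬x0 ∨ x1) ∨ ¬x0) ∧ x0) ∨ (T ∧ (((F ∧ x1) ∧ ¬T) ∧ F))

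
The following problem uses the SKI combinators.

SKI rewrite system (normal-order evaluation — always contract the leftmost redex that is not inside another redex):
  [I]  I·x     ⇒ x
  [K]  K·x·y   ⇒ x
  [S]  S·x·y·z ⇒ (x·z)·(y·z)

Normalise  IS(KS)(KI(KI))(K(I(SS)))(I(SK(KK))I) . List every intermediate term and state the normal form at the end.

Answer: normal form = S(K(SS))I  (in 9 steps)

Derivation:
  start: IS(KS)(KI(KI))(K(I(SS)))(I(SK(KK))I)
  →1  S(KS)(KI(KI))(K(I(SS)))(I(SK(KK))I)
  →2  KS(K(I(SS)))(KI(KI)(K(I(SS))))(I(SK(KK))I)
  →3  S(KI(KI)(K(I(SS))))(I(SK(KK))I)
  →4  S(I(K(I(SS))))(I(SK(KK))I)
  →5  S(K(I(SS)))(I(SK(KK))I)
  →6  S(K(SS))(I(SK(KK))I)
  →7  S(K(SS))(SK(KK)I)
  →8  S(K(SS))(KI(KKI))
  →9  S(K(SS))I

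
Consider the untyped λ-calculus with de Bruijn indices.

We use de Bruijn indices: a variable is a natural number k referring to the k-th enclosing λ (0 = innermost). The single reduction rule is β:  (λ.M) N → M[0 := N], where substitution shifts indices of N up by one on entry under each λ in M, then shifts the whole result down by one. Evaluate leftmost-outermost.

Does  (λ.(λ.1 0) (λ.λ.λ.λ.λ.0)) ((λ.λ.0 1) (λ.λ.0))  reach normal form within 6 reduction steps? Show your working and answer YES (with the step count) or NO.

  start: (λ.(λ.1 0) (λ.λ.λ.λ.λ.0)) ((λ.λ.0 1) (λ.λ.0))
  [1] (λ.(λ.λ.0 1) (λ.λ.0) 0) (λ.λ.λ.λ.λ.0)
  [2] (λ.λ.0 1) (λ.λ.0) (λ.λ.λ.λ.λ.0)
  [3] (λ.0 (λ.λ.0)) (λ.λ.λ.λ.λ.0)
  [4] (λ.λ.λ.λ.λ.0) (λ.λ.0)
  [5] λ.λ.λ.λ.0

Answer: YES — reaches normal form λ.λ.λ.λ.0 in 5 ≤ 6 steps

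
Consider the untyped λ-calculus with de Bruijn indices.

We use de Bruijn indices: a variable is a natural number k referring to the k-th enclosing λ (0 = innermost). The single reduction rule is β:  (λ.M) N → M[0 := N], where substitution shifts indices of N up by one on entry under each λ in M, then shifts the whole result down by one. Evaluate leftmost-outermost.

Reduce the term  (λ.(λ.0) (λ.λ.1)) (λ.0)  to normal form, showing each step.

Answer: normal form = λ.λ.1  (in 2 steps)

Derivation:
  start: (λ.(λ.0) (λ.λ.1)) (λ.0)
  →1  (λ.0) (λ.λ.1)
  →2  λ.λ.1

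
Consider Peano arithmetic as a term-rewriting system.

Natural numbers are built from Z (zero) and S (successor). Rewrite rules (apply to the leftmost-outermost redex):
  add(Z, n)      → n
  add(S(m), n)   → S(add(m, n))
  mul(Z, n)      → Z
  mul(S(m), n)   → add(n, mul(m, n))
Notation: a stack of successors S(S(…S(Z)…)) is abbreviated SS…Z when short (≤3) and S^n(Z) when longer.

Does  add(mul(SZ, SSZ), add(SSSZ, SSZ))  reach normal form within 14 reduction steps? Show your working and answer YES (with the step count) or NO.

Answer: YES — reaches normal form S^7(Z) in 12 ≤ 14 steps

Reduction:
  start: add(mul(SZ, SSZ), add(SSSZ, SSZ))
  →1  add(add(SSZ, mul(Z, SSZ)), add(SSSZ, SSZ))
  →2  add(S(add(SZ, mul(Z, SSZ))), add(SSSZ, SSZ))
  →3  S(add(add(SZ, mul(Z, SSZ)), add(SSSZ, SSZ)))
  →4  S(add(S(add(Z, mul(Z, SSZ))), add(SSSZ, SSZ)))
  →5  S(S(add(add(Z, mul(Z, SSZ)), add(SSSZ, SSZ))))
  →6  S(S(add(mul(Z, SSZ), add(SSSZ, SSZ))))
  →7  S(S(add(Z, add(SSSZ, SSZ))))
  →8  S(S(add(SSSZ, SSZ)))
  →9  S(S(S(add(SSZ, SSZ))))
  →10  S(S(S(S(add(SZ, SSZ)))))
  →11  S(S(S(S(S(add(Z, SSZ))))))
  →12  S^7(Z)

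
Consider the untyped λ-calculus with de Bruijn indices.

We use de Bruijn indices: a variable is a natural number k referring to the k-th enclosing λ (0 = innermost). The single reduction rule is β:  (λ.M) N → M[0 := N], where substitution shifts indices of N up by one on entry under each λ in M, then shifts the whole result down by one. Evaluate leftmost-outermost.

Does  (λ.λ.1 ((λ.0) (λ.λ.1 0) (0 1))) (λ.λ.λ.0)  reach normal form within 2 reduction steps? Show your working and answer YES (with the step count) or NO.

  start: (λ.λ.1 ((λ.0) (λ.λ.1 0) (0 1))) (λ.λ.λ.0)
  step 1: λ.(λ.λ.λ.0) ((λ.0) (λ.λ.1 0) (0 (λ.λ.λ.0)))
  step 2: λ.λ.λ.0

Answer: YES — reaches normal form λ.λ.λ.0 in 2 ≤ 2 steps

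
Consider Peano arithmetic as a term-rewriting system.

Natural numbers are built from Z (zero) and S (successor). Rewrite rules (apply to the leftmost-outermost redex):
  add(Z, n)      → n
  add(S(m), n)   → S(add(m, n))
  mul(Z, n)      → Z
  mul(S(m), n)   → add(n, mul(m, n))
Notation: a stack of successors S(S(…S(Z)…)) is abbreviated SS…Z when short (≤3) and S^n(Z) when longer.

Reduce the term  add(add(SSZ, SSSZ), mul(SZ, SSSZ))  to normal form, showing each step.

  start: add(add(SSZ, SSSZ), mul(SZ, SSSZ))
  →1  add(S(add(SZ, SSSZ)), mul(SZ, SSSZ))
  →2  S(add(add(SZ, SSSZ), mul(SZ, SSSZ)))
  →3  S(add(S(add(Z, SSSZ)), mul(SZ, SSSZ)))
  →4  S(S(add(add(Z, SSSZ), mul(SZ, SSSZ))))
  →5  S(S(add(SSSZ, mul(SZ, SSSZ))))
  →6  S(S(S(add(SSZ, mul(SZ, SSSZ)))))
  →7  S(S(S(S(add(SZ, mul(SZ, SSSZ))))))
  →8  S(S(S(S(S(add(Z, mul(SZ, SSSZ)))))))
  →9  S(S(S(S(S(mul(SZ, SSSZ))))))
  →10  S(S(S(S(S(add(SSSZ, mul(Z, SSSZ)))))))
  →11  S(S(S(S(S(S(add(SSZ, mul(Z, SSSZ))))))))
  →12  S(S(S(S(S(S(S(add(SZ, mul(Z, SSSZ)))))))))
  →13  S(S(S(S(S(S(S(S(add(Z, mul(Z, SSSZ))))))))))
  →14  S(S(S(S(S(S(S(S(mul(Z, SSSZ)))))))))
  →15  S^8(Z)

Answer: normal form = S^8(Z)  (in 15 steps)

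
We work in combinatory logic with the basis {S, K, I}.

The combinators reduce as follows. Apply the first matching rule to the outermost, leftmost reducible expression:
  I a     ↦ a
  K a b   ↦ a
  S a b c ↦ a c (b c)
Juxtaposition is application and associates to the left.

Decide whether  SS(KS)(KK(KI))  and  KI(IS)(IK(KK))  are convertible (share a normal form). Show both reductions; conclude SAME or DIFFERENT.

Answer: DIFFERENT — A ⇓ SKS, B ⇓ K(KK)

Working:
Term A:
  start: SS(KS)(KK(KI))
  step 1: S(KK(KI))(KS(KK(KI)))
  step 2: SK(KS(KK(KI)))
  step 3: SKS

Term B:
  start: KI(IS)(IK(KK))
  step 1: I(IK(KK))
  step 2: IK(KK)
  step 3: K(KK)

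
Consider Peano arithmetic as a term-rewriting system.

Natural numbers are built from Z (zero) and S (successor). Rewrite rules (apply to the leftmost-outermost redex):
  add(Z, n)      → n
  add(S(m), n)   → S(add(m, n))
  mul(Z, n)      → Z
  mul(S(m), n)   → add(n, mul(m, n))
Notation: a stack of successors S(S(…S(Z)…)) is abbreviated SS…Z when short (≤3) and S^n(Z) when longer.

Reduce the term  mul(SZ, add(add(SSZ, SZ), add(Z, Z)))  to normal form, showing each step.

Answer: normal form = SSSZ  (in 14 steps)

Reduction:
  start: mul(SZ, add(add(SSZ, SZ), add(Z, Z)))
  →1  add(add(add(SSZ, SZ), add(Z, Z)), mul(Z, add(add(SSZ, SZ), add(Z, Z))))
  →2  add(add(S(add(SZ, SZ)), add(Z, Z)), mul(Z, add(add(SSZ, SZ), add(Z, Z))))
  →3  add(S(add(add(SZ, SZ), add(Z, Z))), mul(Z, add(add(SSZ, SZ), add(Z, Z))))
  →4  S(add(add(add(SZ, SZ), add(Z, Z)), mul(Z, add(add(SSZ, SZ), add(Z, Z)))))
  →5  S(add(add(S(add(Z, SZ)), add(Z, Z)), mul(Z, add(add(SSZ, SZ), add(Z, Z)))))
  →6  S(add(S(add(add(Z, SZ), add(Z, Z))), mul(Z, add(add(SSZ, SZ), add(Z, Z)))))
  →7  S(S(add(add(add(Z, SZ), add(Z, Z)), mul(Z, add(add(SSZ, SZ), add(Z, Z))))))
  →8  S(S(add(add(SZ, add(Z, Z)), mul(Z, add(add(SSZ, SZ), add(Z, Z))))))
  →9  S(S(add(S(add(Z, add(Z, Z))), mul(Z, add(add(SSZ, SZ), add(Z, Z))))))
  →10  S(S(S(add(add(Z, add(Z, Z)), mul(Z, add(add(SSZ, SZ), add(Z, Z)))))))
  →11  S(S(S(add(add(Z, Z), mul(Z, add(add(SSZ, SZ), add(Z, Z)))))))
  →12  S(S(S(add(Z, mul(Z, add(add(SSZ, SZ), add(Z, Z)))))))
  →13  S(S(S(mul(Z, add(add(SSZ, SZ), add(Z, Z))))))
  →14  SSSZ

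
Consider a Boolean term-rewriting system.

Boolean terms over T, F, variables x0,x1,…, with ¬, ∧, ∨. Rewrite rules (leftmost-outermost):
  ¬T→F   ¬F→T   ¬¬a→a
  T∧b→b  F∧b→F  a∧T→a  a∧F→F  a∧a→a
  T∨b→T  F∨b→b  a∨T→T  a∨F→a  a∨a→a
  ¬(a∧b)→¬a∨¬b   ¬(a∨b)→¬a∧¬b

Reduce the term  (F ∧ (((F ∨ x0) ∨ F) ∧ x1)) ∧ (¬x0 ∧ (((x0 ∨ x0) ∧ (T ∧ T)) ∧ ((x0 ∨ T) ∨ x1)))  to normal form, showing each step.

Answer: normal form = F  (in 2 steps)

Working:
  start: (F ∧ (((F ∨ x0) ∨ F) ∧ x1)) ∧ (¬x0 ∧ (((x0 ∨ x0) ∧ (T ∧ T)) ∧ ((x0 ∨ T) ∨ x1)))
  step 1: F ∧ (¬x0 ∧ (((x0 ∨ x0) ∧ (T ∧ T)) ∧ ((x0 ∨ T) ∨ x1)))
  step 2: F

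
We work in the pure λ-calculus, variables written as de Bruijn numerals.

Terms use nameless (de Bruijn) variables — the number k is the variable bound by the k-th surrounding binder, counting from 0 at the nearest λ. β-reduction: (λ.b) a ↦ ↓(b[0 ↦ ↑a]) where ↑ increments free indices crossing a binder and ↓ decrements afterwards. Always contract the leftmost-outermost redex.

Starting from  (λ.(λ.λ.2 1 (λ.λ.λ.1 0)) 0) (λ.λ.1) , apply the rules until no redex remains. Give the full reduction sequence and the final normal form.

Answer: normal form = λ.λ.λ.1  (in 4 steps)

Derivation:
  start: (λ.(λ.λ.2 1 (λ.λ.λ.1 0)) 0) (λ.λ.1)
  step 1: (λ.λ.(λ.λ.1) 1 (λ.λ.λ.1 0)) (λ.λ.1)
  step 2: λ.(λ.λ.1) (λ.λ.1) (λ.λ.λ.1 0)
  step 3: λ.(λ.λ.λ.1) (λ.λ.λ.1 0)
  step 4: λ.λ.λ.1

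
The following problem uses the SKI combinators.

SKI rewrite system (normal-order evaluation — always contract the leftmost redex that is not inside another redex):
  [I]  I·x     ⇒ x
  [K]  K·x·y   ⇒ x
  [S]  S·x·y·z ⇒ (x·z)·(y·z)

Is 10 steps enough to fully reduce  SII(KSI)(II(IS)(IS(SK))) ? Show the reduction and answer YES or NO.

  start: SII(KSI)(II(IS)(IS(SK)))
  step 1: I(KSI)(I(KSI))(II(IS)(IS(SK)))
  step 2: KSI(I(KSI))(II(IS)(IS(SK)))
  step 3: S(I(KSI))(II(IS)(IS(SK)))
  step 4: S(KSI)(II(IS)(IS(SK)))
  step 5: SS(II(IS)(IS(SK)))
  step 6: SS(I(IS)(IS(SK)))
  step 7: SS(IS(IS(SK)))
  step 8: SS(S(IS(SK)))
  step 9: SS(S(S(SK)))

Answer: YES — reaches normal form SS(S(S(SK))) in 9 ≤ 10 steps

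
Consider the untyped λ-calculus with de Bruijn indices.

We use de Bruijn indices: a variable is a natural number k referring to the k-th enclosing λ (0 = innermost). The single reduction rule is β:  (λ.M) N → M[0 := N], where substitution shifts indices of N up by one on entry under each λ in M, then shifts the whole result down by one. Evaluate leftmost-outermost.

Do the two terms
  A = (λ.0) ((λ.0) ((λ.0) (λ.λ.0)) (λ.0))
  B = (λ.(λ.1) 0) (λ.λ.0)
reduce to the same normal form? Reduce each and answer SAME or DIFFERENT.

Term A:
  start: (λ.0) ((λ.0) ((λ.0) (λ.λ.0)) (λ.0))
  [1] (λ.0) ((λ.0) (λ.λ.0)) (λ.0)
  [2] (λ.0) (λ.λ.0) (λ.0)
  [3] (λ.λ.0) (λ.0)
  [4] λ.0

Term B:
  start: (λ.(λ.1) 0) (λ.λ.0)
  [1] (λ.λ.λ.0) (λ.λ.0)
  [2] λ.λ.0

Answer: DIFFERENT — A ⇓ λ.0, B ⇓ λ.λ.0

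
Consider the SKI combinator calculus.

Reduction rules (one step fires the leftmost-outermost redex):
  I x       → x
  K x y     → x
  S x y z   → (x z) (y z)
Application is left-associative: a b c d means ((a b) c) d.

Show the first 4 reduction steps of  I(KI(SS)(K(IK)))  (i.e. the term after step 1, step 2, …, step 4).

  start: I(KI(SS)(K(IK)))
  →1  KI(SS)(K(IK))
  →2  I(K(IK))
  →3  K(IK)
  →4  KK

Answer: after 4 steps: KK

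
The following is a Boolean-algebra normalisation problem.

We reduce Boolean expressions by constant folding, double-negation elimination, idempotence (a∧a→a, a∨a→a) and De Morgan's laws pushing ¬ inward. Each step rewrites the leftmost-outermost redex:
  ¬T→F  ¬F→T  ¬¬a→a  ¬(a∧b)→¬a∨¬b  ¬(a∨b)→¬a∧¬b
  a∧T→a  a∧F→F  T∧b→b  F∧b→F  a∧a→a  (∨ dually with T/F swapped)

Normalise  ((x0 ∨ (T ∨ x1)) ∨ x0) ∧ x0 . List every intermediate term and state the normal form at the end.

Answer: normal form = x0  (in 4 steps)

Reduction:
  start: ((x0 ∨ (T ∨ x1)) ∨ x0) ∧ x0
  →1  ((x0 ∨ T) ∨ x0) ∧ x0
  →2  (T ∨ x0) ∧ x0
  →3  T ∧ x0
  →4  x0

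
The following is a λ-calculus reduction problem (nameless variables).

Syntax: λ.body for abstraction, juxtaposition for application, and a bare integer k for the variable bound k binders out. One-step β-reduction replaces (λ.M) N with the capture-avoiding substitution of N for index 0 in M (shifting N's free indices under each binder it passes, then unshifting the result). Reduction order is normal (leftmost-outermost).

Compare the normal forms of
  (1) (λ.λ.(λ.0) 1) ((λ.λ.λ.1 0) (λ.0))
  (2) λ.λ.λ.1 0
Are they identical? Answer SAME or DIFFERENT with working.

Answer: SAME — A ⇓ λ.λ.λ.1 0, B ⇓ λ.λ.λ.1 0

Working:
Term A:
  start: (λ.λ.(λ.0) 1) ((λ.λ.λ.1 0) (λ.0))
  step 1: λ.(λ.0) ((λ.λ.λ.1 0) (λ.0))
  step 2: λ.(λ.λ.λ.1 0) (λ.0)
  step 3: λ.λ.λ.1 0

Term B:
  start: λ.λ.λ.1 0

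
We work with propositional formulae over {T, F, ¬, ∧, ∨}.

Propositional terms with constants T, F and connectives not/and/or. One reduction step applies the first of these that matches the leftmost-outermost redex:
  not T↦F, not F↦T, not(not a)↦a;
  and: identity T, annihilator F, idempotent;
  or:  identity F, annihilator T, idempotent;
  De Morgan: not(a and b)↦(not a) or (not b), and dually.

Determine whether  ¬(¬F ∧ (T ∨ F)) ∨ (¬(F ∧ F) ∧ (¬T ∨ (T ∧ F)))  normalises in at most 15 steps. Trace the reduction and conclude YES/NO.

Answer: YES — reaches normal form F in 14 ≤ 15 steps

Derivation:
  start: ¬(¬F ∧ (T ∨ F)) ∨ (¬(F ∧ F) ∧ (¬T ∨ (T ∧ F)))
  →1  (¬¬F ∨ ¬(T ∨ F)) ∨ (¬(F ∧ F) ∧ (¬T ∨ (T ∧ F)))
  →2  (F ∨ ¬(T ∨ F)) ∨ (¬(F ∧ F) ∧ (¬T ∨ (T ∧ F)))
  →3  ¬(T ∨ F) ∨ (¬(F ∧ F) ∧ (¬T ∨ (T ∧ F)))
  →4  (¬T ∧ ¬F) ∨ (¬(F ∧ F) ∧ (¬T ∨ (T ∧ F)))
  →5  (F ∧ ¬F) ∨ (¬(F ∧ F) ∧ (¬T ∨ (T ∧ F)))
  →6  F ∨ (¬(F ∧ F) ∧ (¬T ∨ (T ∧ F)))
  →7  ¬(F ∧ F) ∧ (¬T ∨ (T ∧ F))
  →8  (¬F ∨ ¬F) ∧ (¬T ∨ (T ∧ F))
  →9  ¬F ∧ (¬T ∨ (T ∧ F))
  →10  T ∧ (¬T ∨ (T ∧ F))
  →11  ¬T ∨ (T ∧ F)
  →12  F ∨ (T ∧ F)
  →13  T ∧ F
  →14  F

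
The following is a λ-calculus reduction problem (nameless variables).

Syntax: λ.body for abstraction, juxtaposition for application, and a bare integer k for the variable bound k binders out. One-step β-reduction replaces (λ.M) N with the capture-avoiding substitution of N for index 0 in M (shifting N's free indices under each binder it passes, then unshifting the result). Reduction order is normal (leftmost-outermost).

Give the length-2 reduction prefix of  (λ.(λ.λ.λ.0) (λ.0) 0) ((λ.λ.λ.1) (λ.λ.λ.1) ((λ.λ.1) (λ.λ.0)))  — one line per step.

  start: (λ.(λ.λ.λ.0) (λ.0) 0) ((λ.λ.λ.1) (λ.λ.λ.1) ((λ.λ.1) (λ.λ.0)))
  →1  (λ.λ.λ.0) (λ.0) ((λ.λ.λ.1) (λ.λ.λ.1) ((λ.λ.1) (λ.λ.0)))
  →2  (λ.λ.0) ((λ.λ.λ.1) (λ.λ.λ.1) ((λ.λ.1) (λ.λ.0)))

Answer: after 2 steps: (λ.λ.0) ((λ.λ.λ.1) (λ.λ.λ.1) ((λ.λ.1) (λ.λ.0)))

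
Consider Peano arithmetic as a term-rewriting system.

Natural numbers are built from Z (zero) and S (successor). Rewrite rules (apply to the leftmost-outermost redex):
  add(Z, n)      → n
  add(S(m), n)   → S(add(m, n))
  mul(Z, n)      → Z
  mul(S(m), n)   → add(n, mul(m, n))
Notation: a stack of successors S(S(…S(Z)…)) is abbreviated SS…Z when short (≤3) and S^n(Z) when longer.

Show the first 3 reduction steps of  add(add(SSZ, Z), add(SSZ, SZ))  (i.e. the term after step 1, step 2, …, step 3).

  start: add(add(SSZ, Z), add(SSZ, SZ))
  [1] add(S(add(SZ, Z)), add(SSZ, SZ))
  [2] S(add(add(SZ, Z), add(SSZ, SZ)))
  [3] S(add(S(add(Z, Z)), add(SSZ, SZ)))

Answer: after 3 steps: S(add(S(add(Z, Z)), add(SSZ, SZ)))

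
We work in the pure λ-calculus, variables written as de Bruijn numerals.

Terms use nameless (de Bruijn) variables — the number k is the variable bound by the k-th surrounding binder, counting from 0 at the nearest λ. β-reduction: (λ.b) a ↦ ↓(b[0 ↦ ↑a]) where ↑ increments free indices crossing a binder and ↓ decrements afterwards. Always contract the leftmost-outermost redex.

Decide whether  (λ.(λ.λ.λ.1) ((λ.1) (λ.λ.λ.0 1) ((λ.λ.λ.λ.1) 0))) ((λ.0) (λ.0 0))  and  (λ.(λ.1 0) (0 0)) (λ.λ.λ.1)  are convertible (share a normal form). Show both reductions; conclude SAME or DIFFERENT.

Term A:
  start: (λ.(λ.λ.λ.1) ((λ.1) (λ.λ.λ.0 1) ((λ.λ.λ.λ.1) 0))) ((λ.0) (λ.0 0))
  →1  (λ.λ.λ.1) ((λ.(λ.0) (λ.0 0)) (λ.λ.λ.0 1) ((λ.λ.λ.λ.1) ((λ.0) (λ.0 0))))
  →2  λ.λ.1

Term B:
  start: (λ.(λ.1 0) (0 0)) (λ.λ.λ.1)
  →1  (λ.(λ.λ.λ.1) 0) ((λ.λ.λ.1) (λ.λ.λ.1))
  →2  (λ.λ.λ.1) ((λ.λ.λ.1) (λ.λ.λ.1))
  →3  λ.λ.1

Answer: SAME — A ⇓ λ.λ.1, B ⇓ λ.λ.1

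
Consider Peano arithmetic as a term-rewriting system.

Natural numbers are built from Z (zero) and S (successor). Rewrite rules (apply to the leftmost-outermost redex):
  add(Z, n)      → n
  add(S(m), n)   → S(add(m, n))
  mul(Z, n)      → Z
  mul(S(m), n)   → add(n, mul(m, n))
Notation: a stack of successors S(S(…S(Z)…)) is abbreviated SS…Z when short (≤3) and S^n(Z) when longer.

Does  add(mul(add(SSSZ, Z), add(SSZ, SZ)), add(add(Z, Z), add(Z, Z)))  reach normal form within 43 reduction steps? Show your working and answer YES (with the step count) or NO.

Answer: YES — reaches normal form S^9(Z) in 42 ≤ 43 steps

Working:
  start: add(mul(add(SSSZ, Z), add(SSZ, SZ)), add(add(Z, Z), add(Z, Z)))
  →1  add(mul(S(add(SSZ, Z)), add(SSZ, SZ)), add(add(Z, Z), add(Z, Z)))
  →2  add(add(add(SSZ, SZ), mul(add(SSZ, Z), add(SSZ, SZ))), add(add(Z, Z), add(Z, Z)))
  →3  add(add(S(add(SZ, SZ)), mul(add(SSZ, Z), add(SSZ, SZ))), add(add(Z, Z), add(Z, Z)))
  →4  add(S(add(add(SZ, SZ), mul(add(SSZ, Z), add(SSZ, SZ)))), add(add(Z, Z), add(Z, Z)))
  →5  S(add(add(add(SZ, SZ), mul(add(SSZ, Z), add(SSZ, SZ))), add(add(Z, Z), add(Z, Z))))
  →6  S(add(add(S(add(Z, SZ)), mul(add(SSZ, Z), add(SSZ, SZ))), add(add(Z, Z), add(Z, Z))))
  →7  S(add(S(add(add(Z, SZ), mul(add(SSZ, Z), add(SSZ, SZ)))), add(add(Z, Z), add(Z, Z))))
  →8  S(S(add(add(add(Z, SZ), mul(add(SSZ, Z), add(SSZ, SZ))), add(add(Z, Z), add(Z, Z)))))
  →9  S(S(add(add(SZ, mul(add(SSZ, Z), add(SSZ, SZ))), add(add(Z, Z), add(Z, Z)))))
  →10  S(S(add(S(add(Z, mul(add(SSZ, Z), add(SSZ, SZ)))), add(add(Z, Z), add(Z, Z)))))
  →11  S(S(S(add(add(Z, mul(add(SSZ, Z), add(SSZ, SZ))), add(add(Z, Z), add(Z, Z))))))
  →12  S(S(S(add(mul(add(SSZ, Z), add(SSZ, SZ)), add(add(Z, Z), add(Z, Z))))))
  →13  S(S(S(add(mul(S(add(SZ, Z)), add(SSZ, SZ)), add(add(Z, Z), add(Z, Z))))))
  →14  S(S(S(add(add(add(SSZ, SZ), mul(add(SZ, Z), add(SSZ, SZ))), add(add(Z, Z), add(Z, Z))))))
  →15  S(S(S(add(add(S(add(SZ, SZ)), mul(add(SZ, Z), add(SSZ, SZ))), add(add(Z, Z), add(Z, Z))))))
  →16  S(S(S(add(S(add(add(SZ, SZ), mul(add(SZ, Z), add(SSZ, SZ)))), add(add(Z, Z), add(Z, Z))))))
  →17  S(S(S(S(add(add(add(SZ, SZ), mul(add(SZ, Z), add(SSZ, SZ))), add(add(Z, Z), add(Z, Z)))))))
  →18  S(S(S(S(add(add(S(add(Z, SZ)), mul(add(SZ, Z), add(SSZ, SZ))), add(add(Z, Z), add(Z, Z)))))))
  →19  S(S(S(S(add(S(add(add(Z, SZ), mul(add(SZ, Z), add(SSZ, SZ)))), add(add(Z, Z), add(Z, Z)))))))
  →20  S(S(S(S(S(add(add(add(Z, SZ), mul(add(SZ, Z), add(SSZ, SZ))), add(add(Z, Z), add(Z, Z))))))))
  →21  S(S(S(S(S(add(add(SZ, mul(add(SZ, Z), add(SSZ, SZ))), add(add(Z, Z), add(Z, Z))))))))
  →22  S(S(S(S(S(add(S(add(Z, mul(add(SZ, Z), add(SSZ, SZ)))), add(add(Z, Z), add(Z, Z))))))))
  →23  S(S(S(S(S(S(add(add(Z, mul(add(SZ, Z), add(SSZ, SZ))), add(add(Z, Z), add(Z, Z)))))))))
  →24  S(S(S(S(S(S(add(mul(add(SZ, Z), add(SSZ, SZ)), add(add(Z, Z), add(Z, Z)))))))))
  →25  S(S(S(S(S(S(add(mul(S(add(Z, Z)), add(SSZ, SZ)), add(add(Z, Z), add(Z, Z)))))))))
  →26  S(S(S(S(S(S(add(add(add(SSZ, SZ), mul(add(Z, Z), add(SSZ, SZ))), add(add(Z, Z), add(Z, Z)))))))))
  →27  S(S(S(S(S(S(add(add(S(add(SZ, SZ)), mul(add(Z, Z), add(SSZ, SZ))), add(add(Z, Z), add(Z, Z)))))))))
  →28  S(S(S(S(S(S(add(S(add(add(SZ, SZ), mul(add(Z, Z), add(SSZ, SZ)))), add(add(Z, Z), add(Z, Z)))))))))
  →29  S(S(S(S(S(S(S(add(add(add(SZ, SZ), mul(add(Z, Z), add(SSZ, SZ))), add(add(Z, Z), add(Z, Z))))))))))
  →30  S(S(S(S(S(S(S(add(add(S(add(Z, SZ)), mul(add(Z, Z), add(SSZ, SZ))), add(add(Z, Z), add(Z, Z))))))))))
  →31  S(S(S(S(S(S(S(add(S(add(add(Z, SZ), mul(add(Z, Z), add(SSZ, SZ)))), add(add(Z, Z), add(Z, Z))))))))))
  →32  S(S(S(S(S(S(S(S(add(add(add(Z, SZ), mul(add(Z, Z), add(SSZ, SZ))), add(add(Z, Z), add(Z, Z)))))))))))
  →33  S(S(S(S(S(S(S(S(add(add(SZ, mul(add(Z, Z), add(SSZ, SZ))), add(add(Z, Z), add(Z, Z)))))))))))
  →34  S(S(S(S(S(S(S(S(add(S(add(Z, mul(add(Z, Z), add(SSZ, SZ)))), add(add(Z, Z), add(Z, Z)))))))))))
  →35  S(S(S(S(S(S(S(S(S(add(add(Z, mul(add(Z, Z), add(SSZ, SZ))), add(add(Z, Z), add(Z, Z))))))))))))
  →36  S(S(S(S(S(S(S(S(S(add(mul(add(Z, Z), add(SSZ, SZ)), add(add(Z, Z), add(Z, Z))))))))))))
  →37  S(S(S(S(S(S(S(S(S(add(mul(Z, add(SSZ, SZ)), add(add(Z, Z), add(Z, Z))))))))))))
  →38  S(S(S(S(S(S(S(S(S(add(Z, add(add(Z, Z), add(Z, Z))))))))))))
  →39  S(S(S(S(S(S(S(S(S(add(add(Z, Z), add(Z, Z)))))))))))
  →40  S(S(S(S(S(S(S(S(S(add(Z, add(Z, Z)))))))))))
  →41  S(S(S(S(S(S(S(S(S(add(Z, Z))))))))))
  →42  S^9(Z)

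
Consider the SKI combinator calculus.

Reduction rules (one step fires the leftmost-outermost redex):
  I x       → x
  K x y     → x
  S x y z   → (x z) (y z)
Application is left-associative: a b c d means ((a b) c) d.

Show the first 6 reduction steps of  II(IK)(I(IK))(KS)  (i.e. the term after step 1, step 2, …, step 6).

Answer: after 6 steps: K

Reduction:
  start: II(IK)(I(IK))(KS)
  →1  I(IK)(I(IK))(KS)
  →2  IK(I(IK))(KS)
  →3  K(I(IK))(KS)
  →4  I(IK)
  →5  IK
  →6  K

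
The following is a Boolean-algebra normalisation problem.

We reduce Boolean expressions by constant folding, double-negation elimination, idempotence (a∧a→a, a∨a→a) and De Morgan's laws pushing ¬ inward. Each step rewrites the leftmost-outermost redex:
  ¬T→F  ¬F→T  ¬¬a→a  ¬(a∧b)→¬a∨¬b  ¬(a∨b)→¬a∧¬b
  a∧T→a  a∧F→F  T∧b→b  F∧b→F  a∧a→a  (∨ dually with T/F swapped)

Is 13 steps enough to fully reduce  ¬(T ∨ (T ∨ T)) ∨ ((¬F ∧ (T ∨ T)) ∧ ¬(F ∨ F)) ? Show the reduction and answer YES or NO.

  start: ¬(T ∨ (T ∨ T)) ∨ ((¬F ∧ (T ∨ T)) ∧ ¬(F ∨ F))
  [1] (¬T ∧ ¬(T ∨ T)) ∨ ((¬F ∧ (T ∨ T)) ∧ ¬(F ∨ F))
  [2] (F ∧ ¬(T ∨ T)) ∨ ((¬F ∧ (T ∨ T)) ∧ ¬(F ∨ F))
  [3] F ∨ ((¬F ∧ (T ∨ T)) ∧ ¬(F ∨ F))
  [4] (¬F ∧ (T ∨ T)) ∧ ¬(F ∨ F)
  [5] (T ∧ (T ∨ T)) ∧ ¬(F ∨ F)
  [6] (T ∨ T) ∧ ¬(F ∨ F)
  [7] T ∧ ¬(F ∨ F)
  [8] ¬(F ∨ F)
  [9] ¬F ∧ ¬F
  [10] ¬F
  [11] T

Answer: YES — reaches normal form T in 11 ≤ 13 steps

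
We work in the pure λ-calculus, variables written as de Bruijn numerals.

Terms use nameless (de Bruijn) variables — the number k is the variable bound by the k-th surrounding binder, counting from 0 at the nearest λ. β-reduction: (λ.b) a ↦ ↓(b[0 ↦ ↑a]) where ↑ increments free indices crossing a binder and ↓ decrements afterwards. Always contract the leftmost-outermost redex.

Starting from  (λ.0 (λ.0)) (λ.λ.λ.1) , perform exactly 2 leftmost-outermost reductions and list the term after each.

  start: (λ.0 (λ.0)) (λ.λ.λ.1)
  →1  (λ.λ.λ.1) (λ.0)
  →2  λ.λ.1

Answer: after 2 steps: λ.λ.1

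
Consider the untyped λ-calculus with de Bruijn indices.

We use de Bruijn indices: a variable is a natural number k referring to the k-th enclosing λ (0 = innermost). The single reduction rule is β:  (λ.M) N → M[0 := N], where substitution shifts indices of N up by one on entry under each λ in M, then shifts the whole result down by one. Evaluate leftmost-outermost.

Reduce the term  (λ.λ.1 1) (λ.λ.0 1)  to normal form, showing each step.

Answer: normal form = λ.λ.0 (λ.λ.0 1)  (in 2 steps)

Working:
  start: (λ.λ.1 1) (λ.λ.0 1)
  [1] λ.(λ.λ.0 1) (λ.λ.0 1)
  [2] λ.λ.0 (λ.λ.0 1)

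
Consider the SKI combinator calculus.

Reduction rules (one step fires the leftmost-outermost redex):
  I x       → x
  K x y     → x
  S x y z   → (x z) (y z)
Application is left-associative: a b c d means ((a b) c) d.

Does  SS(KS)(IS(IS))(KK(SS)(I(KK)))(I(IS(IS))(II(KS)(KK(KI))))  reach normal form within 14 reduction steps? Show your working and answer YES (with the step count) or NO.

  start: SS(KS)(IS(IS))(KK(SS)(I(KK)))(I(IS(IS))(II(KS)(KK(KI))))
  →1  S(IS(IS))(KS(IS(IS)))(KK(SS)(I(KK)))(I(IS(IS))(II(KS)(KK(KI))))
  →2  IS(IS)(KK(SS)(I(KK)))(KS(IS(IS))(KK(SS)(I(KK))))(I(IS(IS))(II(KS)(KK(KI))))
  →3  S(IS)(KK(SS)(I(KK)))(KS(IS(IS))(KK(SS)(I(KK))))(I(IS(IS))(II(KS)(KK(KI))))
  →4  IS(KS(IS(IS))(KK(SS)(I(KK))))(KK(SS)(I(KK))(KS(IS(IS))(KK(SS)(I(KK)))))(I(IS(IS))(II(KS)(KK(KI))))
  →5  S(KS(IS(IS))(KK(SS)(I(KK))))(KK(SS)(I(KK))(KS(IS(IS))(KK(SS)(I(KK)))))(I(IS(IS))(II(KS)(KK(KI))))
  →6  KS(IS(IS))(KK(SS)(I(KK)))(I(IS(IS))(II(KS)(KK(KI))))(KK(SS)(I(KK))(KS(IS(IS))(KK(SS)(I(KK))))(I(IS(IS))(II(KS)(KK(KI)))))
  →7  S(KK(SS)(I(KK)))(I(IS(IS))(II(KS)(KK(KI))))(KK(SS)(I(KK))(KS(IS(IS))(KK(SS)(I(KK))))(I(IS(IS))(II(KS)(KK(KI)))))
  →8  KK(SS)(I(KK))(KK(SS)(I(KK))(KS(IS(IS))(KK(SS)(I(KK))))(I(IS(IS))(II(KS)(KK(KI)))))(I(IS(IS))(II(KS)(KK(KI)))(KK(SS)(I(KK))(KS(IS(IS))(KK(SS)(I(KK))))(I(IS(IS))(II(KS)(KK(KI))))))
  →9  K(I(KK))(KK(SS)(I(KK))(KS(IS(IS))(KK(SS)(I(KK))))(I(IS(IS))(II(KS)(KK(KI)))))(I(IS(IS))(II(KS)(KK(KI)))(KK(SS)(I(KK))(KS(IS(IS))(KK(SS)(I(KK))))(I(IS(IS))(II(KS)(KK(KI))))))
  →10  I(KK)(I(IS(IS))(II(KS)(KK(KI)))(KK(SS)(I(KK))(KS(IS(IS))(KK(SS)(I(KK))))(I(IS(IS))(II(KS)(KK(KI))))))
  →11  KK(I(IS(IS))(II(KS)(KK(KI)))(KK(SS)(I(KK))(KS(IS(IS))(KK(SS)(I(KK))))(I(IS(IS))(II(KS)(KK(KI))))))
  →12  K

Answer: YES — reaches normal form K in 12 ≤ 14 steps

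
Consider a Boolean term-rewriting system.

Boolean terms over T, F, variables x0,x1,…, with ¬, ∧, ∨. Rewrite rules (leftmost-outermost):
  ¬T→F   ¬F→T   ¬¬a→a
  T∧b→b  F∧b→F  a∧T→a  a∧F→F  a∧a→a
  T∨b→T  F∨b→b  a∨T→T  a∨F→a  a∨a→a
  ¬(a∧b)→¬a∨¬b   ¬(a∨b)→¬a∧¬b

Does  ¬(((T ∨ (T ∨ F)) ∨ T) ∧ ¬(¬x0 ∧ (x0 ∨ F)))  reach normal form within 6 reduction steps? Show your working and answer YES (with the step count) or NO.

Answer: NO — after 6 steps the term is F ∨ ¬¬(¬x0 ∧ (x0 ∨ F)), not yet normal

Working:
  start: ¬(((T ∨ (T ∨ F)) ∨ T) ∧ ¬(¬x0 ∧ (x0 ∨ F)))
  →1  ¬((T ∨ (T ∨ F)) ∨ T) ∨ ¬¬(¬x0 ∧ (x0 ∨ F))
  →2  (¬(T ∨ (T ∨ F)) ∧ ¬T) ∨ ¬¬(¬x0 ∧ (x0 ∨ F))
  →3  ((¬T ∧ ¬(T ∨ F)) ∧ ¬T) ∨ ¬¬(¬x0 ∧ (x0 ∨ F))
  →4  ((F ∧ ¬(T ∨ F)) ∧ ¬T) ∨ ¬¬(¬x0 ∧ (x0 ∨ F))
  →5  (F ∧ ¬T) ∨ ¬¬(¬x0 ∧ (x0 ∨ F))
  →6  F ∨ ¬¬(¬x0 ∧ (x0 ∨ F))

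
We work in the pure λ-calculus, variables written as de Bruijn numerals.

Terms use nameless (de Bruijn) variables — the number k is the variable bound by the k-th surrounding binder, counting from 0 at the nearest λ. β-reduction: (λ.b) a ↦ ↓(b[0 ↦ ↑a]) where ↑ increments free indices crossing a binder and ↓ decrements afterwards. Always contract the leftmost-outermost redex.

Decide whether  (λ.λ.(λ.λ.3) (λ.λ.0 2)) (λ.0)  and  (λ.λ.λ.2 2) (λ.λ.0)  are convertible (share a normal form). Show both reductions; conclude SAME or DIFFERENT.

Term A:
  start: (λ.λ.(λ.λ.3) (λ.λ.0 2)) (λ.0)
  step 1: λ.(λ.λ.λ.0) (λ.λ.0 2)
  step 2: λ.λ.λ.0

Term B:
  start: (λ.λ.λ.2 2) (λ.λ.0)
  step 1: λ.λ.(λ.λ.0) (λ.λ.0)
  step 2: λ.λ.λ.0

Answer: SAME — A ⇓ λ.λ.λ.0, B ⇓ λ.λ.λ.0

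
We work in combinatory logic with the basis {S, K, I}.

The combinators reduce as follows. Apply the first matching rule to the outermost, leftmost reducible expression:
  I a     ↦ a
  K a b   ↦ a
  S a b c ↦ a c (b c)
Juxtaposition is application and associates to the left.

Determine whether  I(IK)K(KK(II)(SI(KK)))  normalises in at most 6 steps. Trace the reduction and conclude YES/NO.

  start: I(IK)K(KK(II)(SI(KK)))
  →1  IKK(KK(II)(SI(KK)))
  →2  KK(KK(II)(SI(KK)))
  →3  K

Answer: YES — reaches normal form K in 3 ≤ 6 steps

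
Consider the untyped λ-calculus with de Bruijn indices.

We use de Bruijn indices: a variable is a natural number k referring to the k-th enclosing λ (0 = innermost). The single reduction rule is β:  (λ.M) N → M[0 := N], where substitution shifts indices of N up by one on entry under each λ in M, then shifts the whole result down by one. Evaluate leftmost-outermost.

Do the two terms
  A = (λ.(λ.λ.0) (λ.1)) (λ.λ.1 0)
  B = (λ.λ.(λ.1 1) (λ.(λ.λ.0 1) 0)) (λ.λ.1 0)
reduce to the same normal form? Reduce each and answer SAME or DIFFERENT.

Term A:
  start: (λ.(λ.λ.0) (λ.1)) (λ.λ.1 0)
  →1  (λ.λ.0) (λ.λ.λ.1 0)
  →2  λ.0

Term B:
  start: (λ.λ.(λ.1 1) (λ.(λ.λ.0 1) 0)) (λ.λ.1 0)
  →1  λ.(λ.1 1) (λ.(λ.λ.0 1) 0)
  →2  λ.0 0

Answer: DIFFERENT — A ⇓ λ.0, B ⇓ λ.0 0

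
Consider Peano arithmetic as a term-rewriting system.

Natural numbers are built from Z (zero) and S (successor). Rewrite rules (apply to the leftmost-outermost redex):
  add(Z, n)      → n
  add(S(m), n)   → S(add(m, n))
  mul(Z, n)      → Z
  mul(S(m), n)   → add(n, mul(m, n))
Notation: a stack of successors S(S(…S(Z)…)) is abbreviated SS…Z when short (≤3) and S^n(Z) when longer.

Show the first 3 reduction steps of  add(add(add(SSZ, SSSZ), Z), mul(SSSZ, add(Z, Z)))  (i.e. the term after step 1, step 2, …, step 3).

Answer: after 3 steps: S(add(add(add(SZ, SSSZ), Z), mul(SSSZ, add(Z, Z))))

Working:
  start: add(add(add(SSZ, SSSZ), Z), mul(SSSZ, add(Z, Z)))
  step 1: add(add(S(add(SZ, SSSZ)), Z), mul(SSSZ, add(Z, Z)))
  step 2: add(S(add(add(SZ, SSSZ), Z)), mul(SSSZ, add(Z, Z)))
  step 3: S(add(add(add(SZ, SSSZ), Z), mul(SSSZ, add(Z, Z))))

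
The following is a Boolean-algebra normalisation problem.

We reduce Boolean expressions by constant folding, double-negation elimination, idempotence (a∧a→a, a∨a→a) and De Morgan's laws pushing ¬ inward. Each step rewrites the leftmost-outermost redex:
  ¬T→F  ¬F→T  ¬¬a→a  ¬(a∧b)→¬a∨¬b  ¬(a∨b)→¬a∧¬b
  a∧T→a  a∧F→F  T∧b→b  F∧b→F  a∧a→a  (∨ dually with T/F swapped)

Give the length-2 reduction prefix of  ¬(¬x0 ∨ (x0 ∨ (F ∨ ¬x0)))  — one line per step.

  start: ¬(¬x0 ∨ (x0 ∨ (F ∨ ¬x0)))
  →1  ¬¬x0 ∧ ¬(x0 ∨ (F ∨ ¬x0))
  →2  x0 ∧ ¬(x0 ∨ (F ∨ ¬x0))

Answer: after 2 steps: x0 ∧ ¬(x0 ∨ (F ∨ ¬x0))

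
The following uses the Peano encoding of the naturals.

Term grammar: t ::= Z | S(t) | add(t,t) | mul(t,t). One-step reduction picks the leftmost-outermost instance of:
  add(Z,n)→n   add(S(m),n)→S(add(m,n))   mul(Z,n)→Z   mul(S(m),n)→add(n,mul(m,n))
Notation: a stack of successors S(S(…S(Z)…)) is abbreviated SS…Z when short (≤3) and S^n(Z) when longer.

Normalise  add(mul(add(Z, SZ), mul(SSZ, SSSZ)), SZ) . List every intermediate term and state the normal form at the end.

  start: add(mul(add(Z, SZ), mul(SSZ, SSSZ)), SZ)
  step 1: add(mul(SZ, mul(SSZ, SSSZ)), SZ)
  step 2: add(add(mul(SSZ, SSSZ), mul(Z, mul(SSZ, SSSZ))), SZ)
  step 3: add(add(add(SSSZ, mul(SZ, SSSZ)), mul(Z, mul(SSZ, SSSZ))), SZ)
  step 4: add(add(S(add(SSZ, mul(SZ, SSSZ))), mul(Z, mul(SSZ, SSSZ))), SZ)
  step 5: add(S(add(add(SSZ, mul(SZ, SSSZ)), mul(Z, mul(SSZ, SSSZ)))), SZ)
  step 6: S(add(add(add(SSZ, mul(SZ, SSSZ)), mul(Z, mul(SSZ, SSSZ))), SZ))
  step 7: S(add(add(S(add(SZ, mul(SZ, SSSZ))), mul(Z, mul(SSZ, SSSZ))), SZ))
  step 8: S(add(S(add(add(SZ, mul(SZ, SSSZ)), mul(Z, mul(SSZ, SSSZ)))), SZ))
  step 9: S(S(add(add(add(SZ, mul(SZ, SSSZ)), mul(Z, mul(SSZ, SSSZ))), SZ)))
  step 10: S(S(add(add(S(add(Z, mul(SZ, SSSZ))), mul(Z, mul(SSZ, SSSZ))), SZ)))
  step 11: S(S(add(S(add(add(Z, mul(SZ, SSSZ)), mul(Z, mul(SSZ, SSSZ)))), SZ)))
  step 12: S(S(S(add(add(add(Z, mul(SZ, SSSZ)), mul(Z, mul(SSZ, SSSZ))), SZ))))
  step 13: S(S(S(add(add(mul(SZ, SSSZ), mul(Z, mul(SSZ, SSSZ))), SZ))))
  step 14: S(S(S(add(add(add(SSSZ, mul(Z, SSSZ)), mul(Z, mul(SSZ, SSSZ))), SZ))))
  step 15: S(S(S(add(add(S(add(SSZ, mul(Z, SSSZ))), mul(Z, mul(SSZ, SSSZ))), SZ))))
  step 16: S(S(S(add(S(add(add(SSZ, mul(Z, SSSZ)), mul(Z, mul(SSZ, SSSZ)))), SZ))))
  step 17: S(S(S(S(add(add(add(SSZ, mul(Z, SSSZ)), mul(Z, mul(SSZ, SSSZ))), SZ)))))
  step 18: S(S(S(S(add(add(S(add(SZ, mul(Z, SSSZ))), mul(Z, mul(SSZ, SSSZ))), SZ)))))
  step 19: S(S(S(S(add(S(add(add(SZ, mul(Z, SSSZ)), mul(Z, mul(SSZ, SSSZ)))), SZ)))))
  step 20: S(S(S(S(S(add(add(add(SZ, mul(Z, SSSZ)), mul(Z, mul(SSZ, SSSZ))), SZ))))))
  step 21: S(S(S(S(S(add(add(S(add(Z, mul(Z, SSSZ))), mul(Z, mul(SSZ, SSSZ))), SZ))))))
  step 22: S(S(S(S(S(add(S(add(add(Z, mul(Z, SSSZ)), mul(Z, mul(SSZ, SSSZ)))), SZ))))))
  step 23: S(S(S(S(S(S(add(add(add(Z, mul(Z, SSSZ)), mul(Z, mul(SSZ, SSSZ))), SZ)))))))
  step 24: S(S(S(S(S(S(add(add(mul(Z, SSSZ), mul(Z, mul(SSZ, SSSZ))), SZ)))))))
  step 25: S(S(S(S(S(S(add(add(Z, mul(Z, mul(SSZ, SSSZ))), SZ)))))))
  step 26: S(S(S(S(S(S(add(mul(Z, mul(SSZ, SSSZ)), SZ)))))))
  step 27: S(S(S(S(S(S(add(Z, SZ)))))))
  step 28: S^7(Z)

Answer: normal form = S^7(Z)  (in 28 steps)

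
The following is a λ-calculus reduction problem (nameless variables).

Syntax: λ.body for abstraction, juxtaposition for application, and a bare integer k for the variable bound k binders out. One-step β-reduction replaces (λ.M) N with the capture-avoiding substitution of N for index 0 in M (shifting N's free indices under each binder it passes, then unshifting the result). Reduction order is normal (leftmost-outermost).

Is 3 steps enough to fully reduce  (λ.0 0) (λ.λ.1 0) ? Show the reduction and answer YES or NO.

  start: (λ.0 0) (λ.λ.1 0)
  step 1: (λ.λ.1 0) (λ.λ.1 0)
  step 2: λ.(λ.λ.1 0) 0
  step 3: λ.λ.1 0

Answer: YES — reaches normal form λ.λ.1 0 in 3 ≤ 3 steps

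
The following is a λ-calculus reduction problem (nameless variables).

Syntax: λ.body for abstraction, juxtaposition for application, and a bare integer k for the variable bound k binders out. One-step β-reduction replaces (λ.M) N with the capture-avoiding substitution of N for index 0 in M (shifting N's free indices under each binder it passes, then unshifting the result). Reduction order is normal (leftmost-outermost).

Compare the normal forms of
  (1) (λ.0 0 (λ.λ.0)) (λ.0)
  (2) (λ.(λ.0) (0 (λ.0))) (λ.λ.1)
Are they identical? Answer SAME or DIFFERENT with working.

Answer: SAME — A ⇓ λ.λ.0, B ⇓ λ.λ.0

Reduction:
Term A:
  start: (λ.0 0 (λ.λ.0)) (λ.0)
  →1  (λ.0) (λ.0) (λ.λ.0)
  →2  (λ.0) (λ.λ.0)
  →3  λ.λ.0

Term B:
  start: (λ.(λ.0) (0 (λ.0))) (λ.λ.1)
  →1  (λ.0) ((λ.λ.1) (λ.0))
  →2  (λ.λ.1) (λ.0)
  →3  λ.λ.0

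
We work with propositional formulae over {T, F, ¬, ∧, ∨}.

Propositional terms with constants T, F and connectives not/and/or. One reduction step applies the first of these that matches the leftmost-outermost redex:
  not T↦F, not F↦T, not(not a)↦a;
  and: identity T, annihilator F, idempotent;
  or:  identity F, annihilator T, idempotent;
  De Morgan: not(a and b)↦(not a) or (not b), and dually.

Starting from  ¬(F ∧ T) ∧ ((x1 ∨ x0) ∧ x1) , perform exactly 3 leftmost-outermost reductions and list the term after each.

  start: ¬(F ∧ T) ∧ ((x1 ∨ x0) ∧ x1)
  [1] (¬F ∨ ¬T) ∧ ((x1 ∨ x0) ∧ x1)
  [2] (T ∨ ¬T) ∧ ((x1 ∨ x0) ∧ x1)
  [3] T ∧ ((x1 ∨ x0) ∧ x1)

Answer: after 3 steps: T ∧ ((x1 ∨ x0) ∧ x1)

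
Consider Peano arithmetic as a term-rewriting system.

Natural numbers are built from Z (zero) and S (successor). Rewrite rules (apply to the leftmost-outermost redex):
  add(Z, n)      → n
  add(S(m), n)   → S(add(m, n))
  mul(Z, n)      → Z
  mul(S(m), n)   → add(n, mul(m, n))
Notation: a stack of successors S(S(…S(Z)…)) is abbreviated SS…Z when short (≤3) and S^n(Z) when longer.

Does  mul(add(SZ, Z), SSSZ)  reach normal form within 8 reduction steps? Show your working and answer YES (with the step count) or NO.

Answer: YES — reaches normal form SSSZ in 8 ≤ 8 steps

Reduction:
  start: mul(add(SZ, Z), SSSZ)
  step 1: mul(S(add(Z, Z)), SSSZ)
  step 2: add(SSSZ, mul(add(Z, Z), SSSZ))
  step 3: S(add(SSZ, mul(add(Z, Z), SSSZ)))
  step 4: S(S(add(SZ, mul(add(Z, Z), SSSZ))))
  step 5: S(S(S(add(Z, mul(add(Z, Z), SSSZ)))))
  step 6: S(S(S(mul(add(Z, Z), SSSZ))))
  step 7: S(S(S(mul(Z, SSSZ))))
  step 8: SSSZ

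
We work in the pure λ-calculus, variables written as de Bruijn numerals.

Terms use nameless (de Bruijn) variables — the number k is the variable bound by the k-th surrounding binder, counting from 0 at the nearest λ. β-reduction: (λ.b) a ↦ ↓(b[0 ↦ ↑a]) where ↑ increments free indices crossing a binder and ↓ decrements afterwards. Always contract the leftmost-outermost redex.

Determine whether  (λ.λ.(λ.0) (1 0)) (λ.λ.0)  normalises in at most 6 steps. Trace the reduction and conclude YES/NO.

Answer: YES — reaches normal form λ.λ.0 in 3 ≤ 6 steps

Working:
  start: (λ.λ.(λ.0) (1 0)) (λ.λ.0)
  step 1: λ.(λ.0) ((λ.λ.0) 0)
  step 2: λ.(λ.λ.0) 0
  step 3: λ.λ.0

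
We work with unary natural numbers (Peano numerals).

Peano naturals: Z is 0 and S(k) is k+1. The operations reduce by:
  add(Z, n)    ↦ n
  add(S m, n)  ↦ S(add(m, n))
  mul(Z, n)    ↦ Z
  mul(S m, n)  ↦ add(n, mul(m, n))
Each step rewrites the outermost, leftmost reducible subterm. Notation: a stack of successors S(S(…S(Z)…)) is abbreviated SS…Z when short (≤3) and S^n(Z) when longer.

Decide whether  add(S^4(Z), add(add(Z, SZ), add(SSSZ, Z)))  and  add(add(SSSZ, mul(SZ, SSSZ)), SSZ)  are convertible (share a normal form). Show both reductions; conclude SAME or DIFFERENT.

Term A:
  start: add(S^4(Z), add(add(Z, SZ), add(SSSZ, Z)))
  [1] S(add(SSSZ, add(add(Z, SZ), add(SSSZ, Z))))
  [2] S(S(add(SSZ, add(add(Z, SZ), add(SSSZ, Z)))))
  [3] S(S(S(add(SZ, add(add(Z, SZ), add(SSSZ, Z))))))
  [4] S(S(S(S(add(Z, add(add(Z, SZ), add(SSSZ, Z)))))))
  [5] S(S(S(S(add(add(Z, SZ), add(SSSZ, Z))))))
  [6] S(S(S(S(add(SZ, add(SSSZ, Z))))))
  [7] S(S(S(S(S(add(Z, add(SSSZ, Z)))))))
  [8] S(S(S(S(S(add(SSSZ, Z))))))
  [9] S(S(S(S(S(S(add(SSZ, Z)))))))
  [10] S(S(S(S(S(S(S(add(SZ, Z))))))))
  [11] S(S(S(S(S(S(S(S(add(Z, Z)))))))))
  [12] S^8(Z)

Term B:
  start: add(add(SSSZ, mul(SZ, SSSZ)), SSZ)
  [1] add(S(add(SSZ, mul(SZ, SSSZ))), SSZ)
  [2] S(add(add(SSZ, mul(SZ, SSSZ)), SSZ))
  [3] S(add(S(add(SZ, mul(SZ, SSSZ))), SSZ))
  [4] S(S(add(add(SZ, mul(SZ, SSSZ)), SSZ)))
  [5] S(S(add(S(add(Z, mul(SZ, SSSZ))), SSZ)))
  [6] S(S(S(add(add(Z, mul(SZ, SSSZ)), SSZ))))
  [7] S(S(S(add(mul(SZ, SSSZ), SSZ))))
  [8] S(S(S(add(add(SSSZ, mul(Z, SSSZ)), SSZ))))
  [9] S(S(S(add(S(add(SSZ, mul(Z, SSSZ))), SSZ))))
  [10] S(S(S(S(add(add(SSZ, mul(Z, SSSZ)), SSZ)))))
  [11] S(S(S(S(add(S(add(SZ, mul(Z, SSSZ))), SSZ)))))
  [12] S(S(S(S(S(add(add(SZ, mul(Z, SSSZ)), SSZ))))))
  [13] S(S(S(S(S(add(S(add(Z, mul(Z, SSSZ))), SSZ))))))
  [14] S(S(S(S(S(S(add(add(Z, mul(Z, SSSZ)), SSZ)))))))
  [15] S(S(S(S(S(S(add(mul(Z, SSSZ), SSZ)))))))
  [16] S(S(S(S(S(S(add(Z, SSZ)))))))
  [17] S^8(Z)

Answer: SAME — A ⇓ S^8(Z), B ⇓ S^8(Z)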